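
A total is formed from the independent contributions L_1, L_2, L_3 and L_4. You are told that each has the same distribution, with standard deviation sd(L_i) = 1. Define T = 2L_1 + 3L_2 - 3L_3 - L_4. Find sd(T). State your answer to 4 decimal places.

Var(L_i) = (1)² = 1
By independence, Var(T) = (2)²Var(L_1) + (3)²Var(L_2) + (-3)²Var(L_3) + (-1)²Var(L_4)
= (2)²·1 + (3)²·1 + (-3)²·1 + (-1)²·1 = 23
sd(T) = √23 ≈ 4.7958

4.7958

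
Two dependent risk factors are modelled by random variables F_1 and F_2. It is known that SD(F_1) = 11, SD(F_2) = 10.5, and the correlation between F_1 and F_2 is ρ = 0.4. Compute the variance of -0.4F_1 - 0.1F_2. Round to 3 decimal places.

Var(F_1) = (11)² = 121;  Var(F_2) = (10.5)² = 110.25
Cov(F_1,F_2) = ρ·SD(F_1)·SD(F_2) = 0.4·11·10.5 = 46.2
Var(-0.4F_1 - 0.1F_2) = (-0.4)²·Var(F_1) + (-0.1)²·Var(F_2) + 2·(-0.4)·(-0.1)·Cov(F_1,F_2)
= 0.16·121 + 0.01·110.25 + 0.08·46.2 = 24.1585

24.159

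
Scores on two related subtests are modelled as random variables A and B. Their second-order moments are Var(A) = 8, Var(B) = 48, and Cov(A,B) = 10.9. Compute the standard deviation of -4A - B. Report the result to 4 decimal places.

Var(-4A - B) = (-4)²·Var(A) + (-1)²·Var(B) + 2·(-4)·(-1)·Cov(A,B)
= 16·8 + 1·48 + 8·10.9 = 263.2
sd(-4A - B) = √263.2 ≈ 16.2234

16.2234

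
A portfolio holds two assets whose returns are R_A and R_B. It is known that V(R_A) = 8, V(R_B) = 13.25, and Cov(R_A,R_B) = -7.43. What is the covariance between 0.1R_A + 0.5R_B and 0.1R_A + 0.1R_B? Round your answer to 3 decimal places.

Cov(0.1R_A + 0.5R_B, 0.1R_A + 0.1R_B) = (0.1)(0.1)V(R_A) + (0.5)(0.1)V(R_B) + [(0.1)(0.1) + (0.5)(0.1)]Cov(R_A,R_B)
= 0.01·8 + 0.05·13.25 + 0.06·-7.43 = 0.2967

0.297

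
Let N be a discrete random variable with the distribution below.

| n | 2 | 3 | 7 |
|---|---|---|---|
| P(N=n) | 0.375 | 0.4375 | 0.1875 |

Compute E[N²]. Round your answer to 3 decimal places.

E[N²] = (2)²(0.375) + (3)²(0.4375) + (7)²(0.1875) = 14.625

14.625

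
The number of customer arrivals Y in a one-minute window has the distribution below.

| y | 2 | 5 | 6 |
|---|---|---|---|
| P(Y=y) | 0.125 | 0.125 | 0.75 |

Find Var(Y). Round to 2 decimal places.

E[Y] = (2)(0.125) + (5)(0.125) + (6)(0.75) = 5.375
E[Y²] = (2)²(0.125) + (5)²(0.125) + (6)²(0.75) = 30.625
Var(Y) = E[Y²] − (E[Y])² = 30.625 − (5.375)² = 1.734375

1.73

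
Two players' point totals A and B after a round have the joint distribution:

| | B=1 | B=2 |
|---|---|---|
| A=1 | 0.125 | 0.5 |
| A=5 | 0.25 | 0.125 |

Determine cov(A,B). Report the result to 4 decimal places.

E[A] = 2.5,  E[B] = 1.625
E[AB] = 3.625
cov(A,B) = E[AB] − E[A]E[B] = 3.625 − (2.5)(1.625) = -0.4375

-0.4375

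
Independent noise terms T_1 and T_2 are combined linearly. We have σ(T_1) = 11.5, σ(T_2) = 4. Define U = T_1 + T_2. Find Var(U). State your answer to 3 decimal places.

148.250

Var(T_1) = 132.25, Var(T_2) = 16
By independence, Var(U) = (1)²Var(T_1) + (1)²Var(T_2)
= (1)²·132.25 + (1)²·16 = 148.25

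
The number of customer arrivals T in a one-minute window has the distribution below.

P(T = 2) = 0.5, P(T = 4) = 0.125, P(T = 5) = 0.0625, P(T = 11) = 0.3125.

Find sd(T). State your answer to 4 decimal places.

E[T] = (2)(0.5) + (4)(0.125) + (5)(0.0625) + (11)(0.3125) = 5.25
E[T²] = (2)²(0.5) + (4)²(0.125) + (5)²(0.0625) + (11)²(0.3125) = 43.375
Var(T) = E[T²] − (E[T])² = 43.375 − (5.25)² = 15.8125
sd(T) = √15.8125 ≈ 3.9765

3.9765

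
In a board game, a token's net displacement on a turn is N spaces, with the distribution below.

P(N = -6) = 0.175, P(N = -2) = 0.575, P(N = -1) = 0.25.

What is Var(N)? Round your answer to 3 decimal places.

2.848

E[N] = (-6)(0.175) + (-2)(0.575) + (-1)(0.25) = -2.45
E[N²] = (-6)²(0.175) + (-2)²(0.575) + (-1)²(0.25) = 8.85
Var(N) = E[N²] − (E[N])² = 8.85 − (-2.45)² = 2.8475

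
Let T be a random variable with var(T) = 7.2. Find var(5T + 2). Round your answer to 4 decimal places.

var(5T + 2) = (5)²·var(T) = 25·7.2 = 180

180.0000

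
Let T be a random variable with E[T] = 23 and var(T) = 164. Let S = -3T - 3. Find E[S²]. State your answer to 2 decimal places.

E[-3T - 3] = -3·23 − 3 = -72
var(-3T - 3) = (-3)²·164 = 1476
E[S²] = var(S) + (E[S])² = 1476 + (-72)² = 6660

6660.00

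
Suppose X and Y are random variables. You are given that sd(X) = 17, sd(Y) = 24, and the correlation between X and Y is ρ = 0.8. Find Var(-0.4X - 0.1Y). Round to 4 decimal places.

Var(X) = (17)² = 289;  Var(Y) = (24)² = 576
Cov(X,Y) = ρ·sd(X)·sd(Y) = 0.8·17·24 = 326.4
Var(-0.4X - 0.1Y) = (-0.4)²·Var(X) + (-0.1)²·Var(Y) + 2·(-0.4)·(-0.1)·Cov(X,Y)
= 0.16·289 + 0.01·576 + 0.08·326.4 = 78.112

78.1120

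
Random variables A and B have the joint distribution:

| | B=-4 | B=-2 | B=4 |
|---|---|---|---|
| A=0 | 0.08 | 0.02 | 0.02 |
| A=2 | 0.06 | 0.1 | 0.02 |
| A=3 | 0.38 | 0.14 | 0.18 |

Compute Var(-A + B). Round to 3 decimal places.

10.348

E[A] = 2.46,  E[B] = -1.72,  E[AB] = -3.96
Var(A) = 7.02 − (2.46)² = 0.9684;  Var(B) = 12.88 − (-1.72)² = 9.9216
Cov(A,B) = -3.96 − (2.46)(-1.72) = 0.2712
Var(-A + B) = (-1)²·0.9684 + (1)²·9.9216 + 2·(-1)·(1)·0.2712 = 10.3476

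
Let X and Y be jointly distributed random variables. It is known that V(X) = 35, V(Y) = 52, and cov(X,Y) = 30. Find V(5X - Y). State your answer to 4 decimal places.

V(5X - Y) = (5)²·V(X) + (-1)²·V(Y) + 2·(5)·(-1)·cov(X,Y)
= 25·35 + 1·52 + -10·30 = 627

627.0000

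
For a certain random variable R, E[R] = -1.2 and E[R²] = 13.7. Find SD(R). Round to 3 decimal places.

3.501

V(R) = 13.7 − (-1.2)² = 12.26
SD(R) = √12.26 ≈ 3.501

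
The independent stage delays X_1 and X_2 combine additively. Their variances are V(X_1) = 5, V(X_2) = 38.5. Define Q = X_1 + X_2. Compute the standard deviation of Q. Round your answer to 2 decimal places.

By independence, V(Q) = (1)²V(X_1) + (1)²V(X_2)
= (1)²·5 + (1)²·38.5 = 43.5
σ(Q) = √43.5 ≈ 6.60

6.60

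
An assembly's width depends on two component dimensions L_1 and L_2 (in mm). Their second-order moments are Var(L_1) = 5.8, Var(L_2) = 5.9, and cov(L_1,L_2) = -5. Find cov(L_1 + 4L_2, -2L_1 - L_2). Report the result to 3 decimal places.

cov(L_1 + 4L_2, -2L_1 - L_2) = (1)(-2)Var(L_1) + (4)(-1)Var(L_2) + [(1)(-1) + (4)(-2)]cov(L_1,L_2)
= -2·5.8 + -4·5.9 + -9·-5 = 9.8

9.800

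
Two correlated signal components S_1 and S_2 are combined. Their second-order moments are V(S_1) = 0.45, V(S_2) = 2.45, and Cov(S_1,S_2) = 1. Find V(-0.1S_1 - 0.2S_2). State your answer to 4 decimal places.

V(-0.1S_1 - 0.2S_2) = (-0.1)²·V(S_1) + (-0.2)²·V(S_2) + 2·(-0.1)·(-0.2)·Cov(S_1,S_2)
= 0.01·0.45 + 0.04·2.45 + 0.04·1 = 0.1425

0.1425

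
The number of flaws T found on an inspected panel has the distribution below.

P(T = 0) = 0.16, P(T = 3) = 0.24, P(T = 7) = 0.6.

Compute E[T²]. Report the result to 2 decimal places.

31.56

E[T²] = (0)²(0.16) + (3)²(0.24) + (7)²(0.6) = 31.56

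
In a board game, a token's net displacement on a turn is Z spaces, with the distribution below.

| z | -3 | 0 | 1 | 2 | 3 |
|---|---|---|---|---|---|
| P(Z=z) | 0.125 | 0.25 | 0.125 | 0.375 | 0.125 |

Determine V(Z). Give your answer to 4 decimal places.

3.1094

E[Z] = (-3)(0.125) + (0)(0.25) + (1)(0.125) + (2)(0.375) + (3)(0.125) = 0.875
E[Z²] = (-3)²(0.125) + (0)²(0.25) + (1)²(0.125) + (2)²(0.375) + (3)²(0.125) = 3.875
V(Z) = E[Z²] − (E[Z])² = 3.875 − (0.875)² = 3.109375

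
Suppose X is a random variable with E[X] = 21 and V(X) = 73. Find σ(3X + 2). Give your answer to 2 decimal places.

25.63

V(3X + 2) = (3)²·73 = 657
σ(3X + 2) = √657 ≈ 25.63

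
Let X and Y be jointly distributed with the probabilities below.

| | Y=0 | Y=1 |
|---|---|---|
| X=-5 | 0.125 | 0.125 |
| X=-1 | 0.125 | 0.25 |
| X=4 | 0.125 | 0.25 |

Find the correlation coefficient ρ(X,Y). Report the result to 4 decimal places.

E[X] = -0.125,  E[Y] = 0.625
E[XY] = 0.125
Cov(X,Y) = E[XY] − E[X]E[Y] = 0.125 − (-0.125)(0.625) = 0.203125
V(X) = 12.609375,  V(Y) = 0.234375
ρ = 0.203125 / √(12.609375·0.234375) ≈ 0.1182

0.1182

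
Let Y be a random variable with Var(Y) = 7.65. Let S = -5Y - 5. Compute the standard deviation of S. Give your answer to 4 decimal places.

13.8293

Var(-5Y - 5) = (-5)²·7.65 = 191.25
SD(S) = √191.25 ≈ 13.8293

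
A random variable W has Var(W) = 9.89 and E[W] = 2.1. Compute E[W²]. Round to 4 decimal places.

E[W²] = Var(W) + (E[W])² = 9.89 + (2.1)² = 14.3

14.3000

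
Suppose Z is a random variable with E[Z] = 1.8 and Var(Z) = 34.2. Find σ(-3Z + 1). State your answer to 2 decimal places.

17.54

Var(-3Z + 1) = (-3)²·34.2 = 307.8
σ(-3Z + 1) = √307.8 ≈ 17.54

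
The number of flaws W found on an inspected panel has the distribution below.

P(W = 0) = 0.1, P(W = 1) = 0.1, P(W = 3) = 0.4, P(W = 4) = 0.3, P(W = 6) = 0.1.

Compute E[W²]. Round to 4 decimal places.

12.1000

E[W²] = (0)²(0.1) + (1)²(0.1) + (3)²(0.4) + (4)²(0.3) + (6)²(0.1) = 12.1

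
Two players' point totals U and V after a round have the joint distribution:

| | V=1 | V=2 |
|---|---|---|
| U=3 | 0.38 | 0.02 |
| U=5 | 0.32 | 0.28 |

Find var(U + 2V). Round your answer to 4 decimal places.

2.6000

E[U] = 4.2,  E[V] = 1.3,  E[UV] = 5.66
var(U) = 18.6 − (4.2)² = 0.96;  var(V) = 1.9 − (1.3)² = 0.21
Cov(U,V) = 5.66 − (4.2)(1.3) = 0.2
var(U + 2V) = (1)²·0.96 + (2)²·0.21 + 2·(1)·(2)·0.2 = 2.6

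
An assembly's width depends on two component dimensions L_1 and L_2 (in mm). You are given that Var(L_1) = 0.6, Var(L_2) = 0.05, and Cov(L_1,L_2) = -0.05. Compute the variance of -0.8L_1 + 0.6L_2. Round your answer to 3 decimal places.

0.450

Var(-0.8L_1 + 0.6L_2) = (-0.8)²·Var(L_1) + (0.6)²·Var(L_2) + 2·(-0.8)·(0.6)·Cov(L_1,L_2)
= 0.64·0.6 + 0.36·0.05 + -0.96·-0.05 = 0.45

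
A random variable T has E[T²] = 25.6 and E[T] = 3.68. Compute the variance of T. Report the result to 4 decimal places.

Var(T) = 25.6 − (3.68)² = 12.0576

12.0576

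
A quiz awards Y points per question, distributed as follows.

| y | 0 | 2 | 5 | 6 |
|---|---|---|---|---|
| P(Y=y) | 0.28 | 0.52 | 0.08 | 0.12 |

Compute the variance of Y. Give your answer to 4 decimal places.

3.7344

E[Y] = (0)(0.28) + (2)(0.52) + (5)(0.08) + (6)(0.12) = 2.16
E[Y²] = (0)²(0.28) + (2)²(0.52) + (5)²(0.08) + (6)²(0.12) = 8.4
var(Y) = E[Y²] − (E[Y])² = 8.4 − (2.16)² = 3.7344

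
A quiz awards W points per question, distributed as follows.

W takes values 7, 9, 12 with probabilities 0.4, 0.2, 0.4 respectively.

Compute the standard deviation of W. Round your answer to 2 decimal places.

E[W] = (7)(0.4) + (9)(0.2) + (12)(0.4) = 9.4
E[W²] = (7)²(0.4) + (9)²(0.2) + (12)²(0.4) = 93.4
Var(W) = E[W²] − (E[W])² = 93.4 − (9.4)² = 5.04
SD(W) = √5.04 ≈ 2.24

2.24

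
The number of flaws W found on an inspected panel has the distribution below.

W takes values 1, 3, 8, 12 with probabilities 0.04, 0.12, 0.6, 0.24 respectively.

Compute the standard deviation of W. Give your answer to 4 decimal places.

2.9654

E[W] = (1)(0.04) + (3)(0.12) + (8)(0.6) + (12)(0.24) = 8.08
E[W²] = (1)²(0.04) + (3)²(0.12) + (8)²(0.6) + (12)²(0.24) = 74.08
var(W) = E[W²] − (E[W])² = 74.08 − (8.08)² = 8.7936
SD(W) = √8.7936 ≈ 2.9654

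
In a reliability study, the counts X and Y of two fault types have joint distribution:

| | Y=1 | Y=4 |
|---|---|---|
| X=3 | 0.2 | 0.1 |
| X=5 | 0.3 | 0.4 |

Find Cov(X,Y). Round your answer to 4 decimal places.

0.3000

E[X] = 4.4,  E[Y] = 2.5
E[XY] = 11.3
Cov(X,Y) = E[XY] − E[X]E[Y] = 11.3 − (4.4)(2.5) = 0.3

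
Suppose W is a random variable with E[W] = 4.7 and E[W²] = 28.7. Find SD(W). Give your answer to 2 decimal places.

2.57

var(W) = 28.7 − (4.7)² = 6.61
SD(W) = √6.61 ≈ 2.57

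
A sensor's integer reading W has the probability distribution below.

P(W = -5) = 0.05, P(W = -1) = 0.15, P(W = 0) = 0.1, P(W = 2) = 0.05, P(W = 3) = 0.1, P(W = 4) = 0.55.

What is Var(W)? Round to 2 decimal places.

6.46

E[W] = (-5)(0.05) + (-1)(0.15) + (0)(0.1) + (2)(0.05) + (3)(0.1) + (4)(0.55) = 2.2
E[W²] = (-5)²(0.05) + (-1)²(0.15) + (0)²(0.1) + (2)²(0.05) + (3)²(0.1) + (4)²(0.55) = 11.3
Var(W) = E[W²] − (E[W])² = 11.3 − (2.2)² = 6.46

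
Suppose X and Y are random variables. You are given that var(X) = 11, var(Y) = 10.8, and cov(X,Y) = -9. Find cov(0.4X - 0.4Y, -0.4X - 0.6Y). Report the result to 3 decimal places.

1.552

cov(0.4X - 0.4Y, -0.4X - 0.6Y) = (0.4)(-0.4)var(X) + (-0.4)(-0.6)var(Y) + [(0.4)(-0.6) + (-0.4)(-0.4)]cov(X,Y)
= -0.16·11 + 0.24·10.8 + -0.08·-9 = 1.552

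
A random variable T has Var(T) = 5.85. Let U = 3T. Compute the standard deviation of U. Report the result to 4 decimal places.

Var(3T) = (3)²·5.85 = 52.65
sd(U) = √52.65 ≈ 7.2560

7.2560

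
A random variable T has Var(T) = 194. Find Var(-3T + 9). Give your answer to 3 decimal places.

1746.000

Var(-3T + 9) = (-3)²·Var(T) = 9·194 = 1746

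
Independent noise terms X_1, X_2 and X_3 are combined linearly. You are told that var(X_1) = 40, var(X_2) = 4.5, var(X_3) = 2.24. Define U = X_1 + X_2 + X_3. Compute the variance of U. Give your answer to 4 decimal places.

46.7400

By independence, var(U) = (1)²var(X_1) + (1)²var(X_2) + (1)²var(X_3)
= (1)²·40 + (1)²·4.5 + (1)²·2.24 = 46.74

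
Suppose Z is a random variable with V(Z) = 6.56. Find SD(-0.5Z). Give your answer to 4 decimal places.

1.2806

V(-0.5Z) = (-0.5)²·6.56 = 1.64
SD(-0.5Z) = √1.64 ≈ 1.2806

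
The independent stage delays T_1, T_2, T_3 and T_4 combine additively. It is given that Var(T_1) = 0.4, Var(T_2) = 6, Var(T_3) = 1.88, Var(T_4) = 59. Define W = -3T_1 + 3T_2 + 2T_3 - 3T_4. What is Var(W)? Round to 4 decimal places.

By independence, Var(W) = (-3)²Var(T_1) + (3)²Var(T_2) + (2)²Var(T_3) + (-3)²Var(T_4)
= (-3)²·0.4 + (3)²·6 + (2)²·1.88 + (-3)²·59 = 596.12

596.1200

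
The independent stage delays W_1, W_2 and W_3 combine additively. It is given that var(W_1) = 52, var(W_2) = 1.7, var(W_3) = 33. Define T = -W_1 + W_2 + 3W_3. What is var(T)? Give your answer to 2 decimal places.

By independence, var(T) = (-1)²var(W_1) + (1)²var(W_2) + (3)²var(W_3)
= (-1)²·52 + (1)²·1.7 + (3)²·33 = 350.7

350.70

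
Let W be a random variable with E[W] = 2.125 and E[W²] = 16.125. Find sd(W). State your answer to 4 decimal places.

var(W) = 16.125 − (2.125)² = 11.609375
sd(W) = √11.609375 ≈ 3.4073

3.4073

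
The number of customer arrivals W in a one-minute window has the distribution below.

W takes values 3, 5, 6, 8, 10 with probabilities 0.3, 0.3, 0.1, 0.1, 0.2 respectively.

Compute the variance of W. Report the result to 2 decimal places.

E[W] = (3)(0.3) + (5)(0.3) + (6)(0.1) + (8)(0.1) + (10)(0.2) = 5.8
E[W²] = (3)²(0.3) + (5)²(0.3) + (6)²(0.1) + (8)²(0.1) + (10)²(0.2) = 40.2
Var(W) = E[W²] − (E[W])² = 40.2 − (5.8)² = 6.56

6.56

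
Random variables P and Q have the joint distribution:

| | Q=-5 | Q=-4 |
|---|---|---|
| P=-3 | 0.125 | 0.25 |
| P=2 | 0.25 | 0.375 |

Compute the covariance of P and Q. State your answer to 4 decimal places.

E[P] = 0.125,  E[Q] = -4.375
E[PQ] = -0.625
Cov(P,Q) = E[PQ] − E[P]E[Q] = -0.625 − (0.125)(-4.375) = -0.078125

-0.0781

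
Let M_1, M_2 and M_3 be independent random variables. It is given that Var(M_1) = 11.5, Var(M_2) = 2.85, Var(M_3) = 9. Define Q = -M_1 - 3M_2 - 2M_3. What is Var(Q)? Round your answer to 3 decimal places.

73.150

By independence, Var(Q) = (-1)²Var(M_1) + (-3)²Var(M_2) + (-2)²Var(M_3)
= (-1)²·11.5 + (-3)²·2.85 + (-2)²·9 = 73.15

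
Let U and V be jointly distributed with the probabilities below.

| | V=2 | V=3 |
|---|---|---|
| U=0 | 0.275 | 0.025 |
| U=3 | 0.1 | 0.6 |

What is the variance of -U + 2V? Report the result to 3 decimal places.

0.878

E[U] = 2.1,  E[V] = 2.625,  E[UV] = 6
Var(U) = 6.3 − (2.1)² = 1.89;  Var(V) = 7.125 − (2.625)² = 0.234375
Cov(U,V) = 6 − (2.1)(2.625) = 0.4875
Var(-U + 2V) = (-1)²·1.89 + (2)²·0.234375 + 2·(-1)·(2)·0.4875 = 0.8775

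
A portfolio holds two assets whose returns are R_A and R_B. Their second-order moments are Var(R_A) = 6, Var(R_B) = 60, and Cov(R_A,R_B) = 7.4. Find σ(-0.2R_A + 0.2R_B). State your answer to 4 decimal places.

1.4311

Var(-0.2R_A + 0.2R_B) = (-0.2)²·Var(R_A) + (0.2)²·Var(R_B) + 2·(-0.2)·(0.2)·Cov(R_A,R_B)
= 0.04·6 + 0.04·60 + -0.08·7.4 = 2.048
σ(-0.2R_A + 0.2R_B) = √2.048 ≈ 1.4311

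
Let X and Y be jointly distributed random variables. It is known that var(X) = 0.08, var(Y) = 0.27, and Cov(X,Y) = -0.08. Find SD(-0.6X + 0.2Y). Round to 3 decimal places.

0.242

var(-0.6X + 0.2Y) = (-0.6)²·var(X) + (0.2)²·var(Y) + 2·(-0.6)·(0.2)·Cov(X,Y)
= 0.36·0.08 + 0.04·0.27 + -0.24·-0.08 = 0.0588
SD(-0.6X + 0.2Y) = √0.0588 ≈ 0.242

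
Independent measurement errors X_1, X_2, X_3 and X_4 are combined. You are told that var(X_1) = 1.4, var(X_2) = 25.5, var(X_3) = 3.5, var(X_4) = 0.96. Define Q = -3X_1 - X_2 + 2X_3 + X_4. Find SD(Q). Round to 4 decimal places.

7.2842

By independence, var(Q) = (-3)²var(X_1) + (-1)²var(X_2) + (2)²var(X_3) + (1)²var(X_4)
= (-3)²·1.4 + (-1)²·25.5 + (2)²·3.5 + (1)²·0.96 = 53.06
SD(Q) = √53.06 ≈ 7.2842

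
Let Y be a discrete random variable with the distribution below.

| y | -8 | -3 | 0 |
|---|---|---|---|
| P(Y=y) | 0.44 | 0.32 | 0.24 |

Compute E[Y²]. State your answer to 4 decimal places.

31.0400

E[Y²] = (-8)²(0.44) + (-3)²(0.32) + (0)²(0.24) = 31.04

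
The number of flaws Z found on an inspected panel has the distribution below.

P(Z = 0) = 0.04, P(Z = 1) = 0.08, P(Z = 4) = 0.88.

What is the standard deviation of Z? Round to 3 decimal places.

E[Z] = (0)(0.04) + (1)(0.08) + (4)(0.88) = 3.6
E[Z²] = (0)²(0.04) + (1)²(0.08) + (4)²(0.88) = 14.16
Var(Z) = E[Z²] − (E[Z])² = 14.16 − (3.6)² = 1.2
σ(Z) = √1.2 ≈ 1.095

1.095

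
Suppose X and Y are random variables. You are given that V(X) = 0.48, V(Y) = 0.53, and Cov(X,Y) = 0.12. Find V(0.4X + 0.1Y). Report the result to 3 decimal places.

0.092

V(0.4X + 0.1Y) = (0.4)²·V(X) + (0.1)²·V(Y) + 2·(0.4)·(0.1)·Cov(X,Y)
= 0.16·0.48 + 0.01·0.53 + 0.08·0.12 = 0.0917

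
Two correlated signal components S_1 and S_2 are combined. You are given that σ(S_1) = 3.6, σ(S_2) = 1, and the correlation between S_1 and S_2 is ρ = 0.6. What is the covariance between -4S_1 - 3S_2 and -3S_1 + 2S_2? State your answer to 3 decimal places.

151.680

var(S_1) = (3.6)² = 12.96;  var(S_2) = (1)² = 1
cov(S_1,S_2) = ρ·σ(S_1)·σ(S_2) = 0.6·3.6·1 = 2.16
cov(-4S_1 - 3S_2, -3S_1 + 2S_2) = (-4)(-3)var(S_1) + (-3)(2)var(S_2) + [(-4)(2) + (-3)(-3)]cov(S_1,S_2)
= 12·12.96 + -6·1 + 1·2.16 = 151.68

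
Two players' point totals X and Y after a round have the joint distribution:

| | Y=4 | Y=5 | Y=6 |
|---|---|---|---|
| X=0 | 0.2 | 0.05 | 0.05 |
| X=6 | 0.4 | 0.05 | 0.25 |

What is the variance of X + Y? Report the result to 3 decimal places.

9.090

E[X] = 4.2,  E[Y] = 4.7,  E[XY] = 20.1
var(X) = 25.2 − (4.2)² = 7.56;  var(Y) = 22.9 − (4.7)² = 0.81
Cov(X,Y) = 20.1 − (4.2)(4.7) = 0.36
var(X + Y) = (1)²·7.56 + (1)²·0.81 + 2·(1)·(1)·0.36 = 9.09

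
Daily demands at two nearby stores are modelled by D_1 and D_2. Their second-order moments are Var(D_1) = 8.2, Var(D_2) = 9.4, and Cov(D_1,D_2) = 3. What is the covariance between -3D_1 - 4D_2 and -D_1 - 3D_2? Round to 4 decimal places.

176.4000

Cov(-3D_1 - 4D_2, -D_1 - 3D_2) = (-3)(-1)Var(D_1) + (-4)(-3)Var(D_2) + [(-3)(-3) + (-4)(-1)]Cov(D_1,D_2)
= 3·8.2 + 12·9.4 + 13·3 = 176.4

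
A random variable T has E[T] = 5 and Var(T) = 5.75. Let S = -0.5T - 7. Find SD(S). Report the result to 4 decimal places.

1.1990

Var(-0.5T - 7) = (-0.5)²·5.75 = 1.4375
SD(S) = √1.4375 ≈ 1.1990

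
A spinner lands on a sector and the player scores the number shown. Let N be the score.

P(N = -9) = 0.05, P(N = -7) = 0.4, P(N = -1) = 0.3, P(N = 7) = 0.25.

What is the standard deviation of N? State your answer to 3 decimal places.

E[N] = (-9)(0.05) + (-7)(0.4) + (-1)(0.3) + (7)(0.25) = -1.8
E[N²] = (-9)²(0.05) + (-7)²(0.4) + (-1)²(0.3) + (7)²(0.25) = 36.2
Var(N) = E[N²] − (E[N])² = 36.2 − (-1.8)² = 32.96
σ(N) = √32.96 ≈ 5.741

5.741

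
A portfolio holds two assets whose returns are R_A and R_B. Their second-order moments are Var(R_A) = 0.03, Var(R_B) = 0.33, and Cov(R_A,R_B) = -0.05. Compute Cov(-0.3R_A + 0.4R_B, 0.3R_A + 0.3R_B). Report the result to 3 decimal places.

0.035

Cov(-0.3R_A + 0.4R_B, 0.3R_A + 0.3R_B) = (-0.3)(0.3)Var(R_A) + (0.4)(0.3)Var(R_B) + [(-0.3)(0.3) + (0.4)(0.3)]Cov(R_A,R_B)
= -0.09·0.03 + 0.12·0.33 + 0.03·-0.05 = 0.0354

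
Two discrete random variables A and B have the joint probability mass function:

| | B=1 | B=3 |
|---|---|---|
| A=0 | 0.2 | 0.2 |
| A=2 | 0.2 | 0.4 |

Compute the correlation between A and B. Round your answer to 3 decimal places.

0.167

E[A] = 1.2,  E[B] = 2.2
E[AB] = 2.8
Cov(A,B) = E[AB] − E[A]E[B] = 2.8 − (1.2)(2.2) = 0.16
var(A) = 0.96,  var(B) = 0.96
ρ = 0.16 / √(0.96·0.96) ≈ 0.167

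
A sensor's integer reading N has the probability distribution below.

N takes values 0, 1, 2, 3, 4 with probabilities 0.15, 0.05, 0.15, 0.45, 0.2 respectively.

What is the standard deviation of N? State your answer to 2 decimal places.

E[N] = (0)(0.15) + (1)(0.05) + (2)(0.15) + (3)(0.45) + (4)(0.2) = 2.5
E[N²] = (0)²(0.15) + (1)²(0.05) + (2)²(0.15) + (3)²(0.45) + (4)²(0.2) = 7.9
V(N) = E[N²] − (E[N])² = 7.9 − (2.5)² = 1.65
SD(N) = √1.65 ≈ 1.28

1.28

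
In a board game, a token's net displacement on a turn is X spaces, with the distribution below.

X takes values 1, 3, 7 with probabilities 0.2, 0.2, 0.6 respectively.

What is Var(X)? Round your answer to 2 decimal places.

6.40

E[X] = (1)(0.2) + (3)(0.2) + (7)(0.6) = 5
E[X²] = (1)²(0.2) + (3)²(0.2) + (7)²(0.6) = 31.4
Var(X) = E[X²] − (E[X])² = 31.4 − (5)² = 6.4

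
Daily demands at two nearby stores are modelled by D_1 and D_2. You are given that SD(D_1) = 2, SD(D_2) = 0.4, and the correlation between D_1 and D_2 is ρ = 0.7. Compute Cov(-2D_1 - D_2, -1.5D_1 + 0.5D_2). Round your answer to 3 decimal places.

12.200

Var(D_1) = (2)² = 4;  Var(D_2) = (0.4)² = 0.16
Cov(D_1,D_2) = ρ·SD(D_1)·SD(D_2) = 0.7·2·0.4 = 0.56
Cov(-2D_1 - D_2, -1.5D_1 + 0.5D_2) = (-2)(-1.5)Var(D_1) + (-1)(0.5)Var(D_2) + [(-2)(0.5) + (-1)(-1.5)]Cov(D_1,D_2)
= 3·4 + -0.5·0.16 + 0.5·0.56 = 12.2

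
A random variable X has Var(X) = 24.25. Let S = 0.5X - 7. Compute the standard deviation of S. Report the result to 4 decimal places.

2.4622

Var(0.5X - 7) = (0.5)²·24.25 = 6.0625
SD(S) = √6.0625 ≈ 2.4622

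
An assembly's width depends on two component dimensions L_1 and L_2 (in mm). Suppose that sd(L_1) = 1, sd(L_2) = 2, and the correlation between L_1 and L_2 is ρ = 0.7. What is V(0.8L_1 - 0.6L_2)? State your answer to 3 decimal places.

0.736

V(L_1) = (1)² = 1;  V(L_2) = (2)² = 4
cov(L_1,L_2) = ρ·sd(L_1)·sd(L_2) = 0.7·1·2 = 1.4
V(0.8L_1 - 0.6L_2) = (0.8)²·V(L_1) + (-0.6)²·V(L_2) + 2·(0.8)·(-0.6)·cov(L_1,L_2)
= 0.64·1 + 0.36·4 + -0.96·1.4 = 0.736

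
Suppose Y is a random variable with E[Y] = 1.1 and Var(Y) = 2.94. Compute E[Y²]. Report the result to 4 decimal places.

E[Y²] = Var(Y) + (E[Y])² = 2.94 + (1.1)² = 4.15

4.1500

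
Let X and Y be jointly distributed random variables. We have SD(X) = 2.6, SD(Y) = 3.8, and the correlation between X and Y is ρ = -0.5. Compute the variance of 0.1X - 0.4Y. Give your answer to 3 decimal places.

V(X) = (2.6)² = 6.76;  V(Y) = (3.8)² = 14.44
Cov(X,Y) = ρ·SD(X)·SD(Y) = -0.5·2.6·3.8 = -4.94
V(0.1X - 0.4Y) = (0.1)²·V(X) + (-0.4)²·V(Y) + 2·(0.1)·(-0.4)·Cov(X,Y)
= 0.01·6.76 + 0.16·14.44 + -0.08·-4.94 = 2.7732

2.773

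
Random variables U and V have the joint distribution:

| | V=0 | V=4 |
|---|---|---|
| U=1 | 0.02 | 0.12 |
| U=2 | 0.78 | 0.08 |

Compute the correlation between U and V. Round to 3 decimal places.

-0.663

E[U] = 1.86,  E[V] = 0.8
E[UV] = 1.12
Cov(U,V) = E[UV] − E[U]E[V] = 1.12 − (1.86)(0.8) = -0.368
Var(U) = 0.1204,  Var(V) = 2.56
ρ = -0.368 / √(0.1204·2.56) ≈ -0.663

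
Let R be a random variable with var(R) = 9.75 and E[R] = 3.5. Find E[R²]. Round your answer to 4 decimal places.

22.0000

E[R²] = var(R) + (E[R])² = 9.75 + (3.5)² = 22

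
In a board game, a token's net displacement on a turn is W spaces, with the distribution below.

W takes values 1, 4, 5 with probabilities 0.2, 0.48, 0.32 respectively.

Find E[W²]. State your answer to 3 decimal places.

15.880

E[W²] = (1)²(0.2) + (4)²(0.48) + (5)²(0.32) = 15.88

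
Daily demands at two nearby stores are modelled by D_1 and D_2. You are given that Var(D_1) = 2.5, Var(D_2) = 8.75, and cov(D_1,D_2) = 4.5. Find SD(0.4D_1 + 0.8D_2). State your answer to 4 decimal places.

2.9799

Var(0.4D_1 + 0.8D_2) = (0.4)²·Var(D_1) + (0.8)²·Var(D_2) + 2·(0.4)·(0.8)·cov(D_1,D_2)
= 0.16·2.5 + 0.64·8.75 + 0.64·4.5 = 8.88
SD(0.4D_1 + 0.8D_2) = √8.88 ≈ 2.9799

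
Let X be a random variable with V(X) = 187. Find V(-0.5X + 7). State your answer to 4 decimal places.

46.7500

V(-0.5X + 7) = (-0.5)²·V(X) = 0.25·187 = 46.75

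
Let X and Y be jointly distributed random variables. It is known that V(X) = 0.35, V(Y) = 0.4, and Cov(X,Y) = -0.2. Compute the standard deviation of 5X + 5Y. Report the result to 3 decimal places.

V(5X + 5Y) = (5)²·V(X) + (5)²·V(Y) + 2·(5)·(5)·Cov(X,Y)
= 25·0.35 + 25·0.4 + 50·-0.2 = 8.75
SD(5X + 5Y) = √8.75 ≈ 2.958

2.958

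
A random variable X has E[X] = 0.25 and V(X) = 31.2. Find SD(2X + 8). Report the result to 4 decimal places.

11.1714

V(2X + 8) = (2)²·31.2 = 124.8
SD(2X + 8) = √124.8 ≈ 11.1714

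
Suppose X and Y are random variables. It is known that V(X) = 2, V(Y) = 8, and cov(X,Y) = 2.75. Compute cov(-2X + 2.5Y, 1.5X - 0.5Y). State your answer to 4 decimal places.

cov(-2X + 2.5Y, 1.5X - 0.5Y) = (-2)(1.5)V(X) + (2.5)(-0.5)V(Y) + [(-2)(-0.5) + (2.5)(1.5)]cov(X,Y)
= -3·2 + -1.25·8 + 4.75·2.75 = -2.9375

-2.9375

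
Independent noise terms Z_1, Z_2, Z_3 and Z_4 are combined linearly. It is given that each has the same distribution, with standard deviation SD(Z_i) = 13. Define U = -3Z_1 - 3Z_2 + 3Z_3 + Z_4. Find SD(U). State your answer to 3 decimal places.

var(Z_i) = (13)² = 169
By independence, var(U) = (-3)²var(Z_1) + (-3)²var(Z_2) + (3)²var(Z_3) + (1)²var(Z_4)
= (-3)²·169 + (-3)²·169 + (3)²·169 + (1)²·169 = 4732
SD(U) = √4732 ≈ 68.790

68.790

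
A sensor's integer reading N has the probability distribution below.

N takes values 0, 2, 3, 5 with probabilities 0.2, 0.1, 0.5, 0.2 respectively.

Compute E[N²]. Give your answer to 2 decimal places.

9.90

E[N²] = (0)²(0.2) + (2)²(0.1) + (3)²(0.5) + (5)²(0.2) = 9.9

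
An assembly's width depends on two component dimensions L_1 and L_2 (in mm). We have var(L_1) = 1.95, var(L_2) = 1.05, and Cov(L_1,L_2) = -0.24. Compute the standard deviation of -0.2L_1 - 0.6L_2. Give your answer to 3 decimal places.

var(-0.2L_1 - 0.6L_2) = (-0.2)²·var(L_1) + (-0.6)²·var(L_2) + 2·(-0.2)·(-0.6)·Cov(L_1,L_2)
= 0.04·1.95 + 0.36·1.05 + 0.24·-0.24 = 0.3984
sd(-0.2L_1 - 0.6L_2) = √0.3984 ≈ 0.631

0.631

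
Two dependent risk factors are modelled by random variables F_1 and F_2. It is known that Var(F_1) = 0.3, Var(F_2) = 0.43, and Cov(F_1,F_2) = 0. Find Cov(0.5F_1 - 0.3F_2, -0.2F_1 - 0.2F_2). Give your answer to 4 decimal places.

-0.0042

Cov(0.5F_1 - 0.3F_2, -0.2F_1 - 0.2F_2) = (0.5)(-0.2)Var(F_1) + (-0.3)(-0.2)Var(F_2) + [(0.5)(-0.2) + (-0.3)(-0.2)]Cov(F_1,F_2)
= -0.1·0.3 + 0.06·0.43 + -0.04·0 = -0.0042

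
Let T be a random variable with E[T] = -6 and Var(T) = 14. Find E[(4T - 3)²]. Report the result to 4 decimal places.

E[4T - 3] = 4·-6 − 3 = -27
Var(4T - 3) = (4)²·14 = 224
E[(4T - 3)²] = Var((4T - 3)) + (E[(4T - 3)])² = 224 + (-27)² = 953

953.0000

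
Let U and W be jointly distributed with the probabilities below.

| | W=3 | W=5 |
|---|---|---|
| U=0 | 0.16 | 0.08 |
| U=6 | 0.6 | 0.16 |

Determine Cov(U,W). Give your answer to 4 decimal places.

E[U] = 4.56,  E[W] = 3.48
E[UW] = 15.6
Cov(U,W) = E[UW] − E[U]E[W] = 15.6 − (4.56)(3.48) = -0.2688

-0.2688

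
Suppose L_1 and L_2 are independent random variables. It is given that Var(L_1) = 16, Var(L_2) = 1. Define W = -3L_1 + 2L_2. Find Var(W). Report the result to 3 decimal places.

148.000

By independence, Var(W) = (-3)²Var(L_1) + (2)²Var(L_2)
= (-3)²·16 + (2)²·1 = 148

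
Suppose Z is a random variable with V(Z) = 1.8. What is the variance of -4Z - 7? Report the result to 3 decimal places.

28.800

V(-4Z - 7) = (-4)²·V(Z) = 16·1.8 = 28.8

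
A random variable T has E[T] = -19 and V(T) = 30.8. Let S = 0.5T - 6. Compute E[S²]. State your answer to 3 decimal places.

247.950

E[0.5T - 6] = 0.5·-19 − 6 = -15.5
V(0.5T - 6) = (0.5)²·30.8 = 7.7
E[S²] = V(S) + (E[S])² = 7.7 + (-15.5)² = 247.95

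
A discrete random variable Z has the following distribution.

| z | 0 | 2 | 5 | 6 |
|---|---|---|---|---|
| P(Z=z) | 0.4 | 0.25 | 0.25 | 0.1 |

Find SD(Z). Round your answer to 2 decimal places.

2.31

E[Z] = (0)(0.4) + (2)(0.25) + (5)(0.25) + (6)(0.1) = 2.35
E[Z²] = (0)²(0.4) + (2)²(0.25) + (5)²(0.25) + (6)²(0.1) = 10.85
Var(Z) = E[Z²] − (E[Z])² = 10.85 − (2.35)² = 5.3275
SD(Z) = √5.3275 ≈ 2.31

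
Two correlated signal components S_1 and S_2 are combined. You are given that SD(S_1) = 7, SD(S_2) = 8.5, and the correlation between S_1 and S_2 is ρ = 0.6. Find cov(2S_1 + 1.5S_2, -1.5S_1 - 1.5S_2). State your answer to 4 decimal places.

V(S_1) = (7)² = 49;  V(S_2) = (8.5)² = 72.25
cov(S_1,S_2) = ρ·SD(S_1)·SD(S_2) = 0.6·7·8.5 = 35.7
cov(2S_1 + 1.5S_2, -1.5S_1 - 1.5S_2) = (2)(-1.5)V(S_1) + (1.5)(-1.5)V(S_2) + [(2)(-1.5) + (1.5)(-1.5)]cov(S_1,S_2)
= -3·49 + -2.25·72.25 + -5.25·35.7 = -496.9875

-496.9875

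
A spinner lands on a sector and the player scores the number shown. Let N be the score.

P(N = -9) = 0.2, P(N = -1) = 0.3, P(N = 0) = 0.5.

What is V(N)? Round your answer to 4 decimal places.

E[N] = (-9)(0.2) + (-1)(0.3) + (0)(0.5) = -2.1
E[N²] = (-9)²(0.2) + (-1)²(0.3) + (0)²(0.5) = 16.5
V(N) = E[N²] − (E[N])² = 16.5 − (-2.1)² = 12.09

12.0900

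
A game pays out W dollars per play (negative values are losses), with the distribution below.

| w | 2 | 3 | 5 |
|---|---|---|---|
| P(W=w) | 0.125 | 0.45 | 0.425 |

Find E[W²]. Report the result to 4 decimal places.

15.1750

E[W²] = (2)²(0.125) + (3)²(0.45) + (5)²(0.425) = 15.175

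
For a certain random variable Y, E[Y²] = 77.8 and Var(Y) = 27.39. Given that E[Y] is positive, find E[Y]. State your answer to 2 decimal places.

(E[Y])² = E[Y²] − Var(Y) = 77.8 − 27.39 = 50.41
E[Y] = √50.41 = 7.1

7.10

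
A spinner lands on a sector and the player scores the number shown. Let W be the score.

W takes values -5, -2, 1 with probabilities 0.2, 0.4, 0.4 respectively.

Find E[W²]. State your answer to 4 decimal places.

E[W²] = (-5)²(0.2) + (-2)²(0.4) + (1)²(0.4) = 7

7.0000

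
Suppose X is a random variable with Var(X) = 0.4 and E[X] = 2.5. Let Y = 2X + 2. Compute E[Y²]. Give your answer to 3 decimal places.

50.600

E[2X + 2] = 2·2.5 + 2 = 7
Var(2X + 2) = (2)²·0.4 = 1.6
E[Y²] = Var(Y) + (E[Y])² = 1.6 + (7)² = 50.6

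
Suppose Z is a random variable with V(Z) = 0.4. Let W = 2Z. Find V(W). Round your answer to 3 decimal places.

V(2Z) = (2)²·V(Z) = 4·0.4 = 1.6

1.600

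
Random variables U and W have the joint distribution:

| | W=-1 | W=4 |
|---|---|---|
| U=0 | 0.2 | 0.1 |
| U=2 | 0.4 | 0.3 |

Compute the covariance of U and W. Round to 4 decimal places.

0.2000

E[U] = 1.4,  E[W] = 1
E[UW] = 1.6
cov(U,W) = E[UW] − E[U]E[W] = 1.6 − (1.4)(1) = 0.2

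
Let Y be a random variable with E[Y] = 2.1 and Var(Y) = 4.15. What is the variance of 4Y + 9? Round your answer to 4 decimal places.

Var(4Y + 9) = (4)²·Var(Y) = 16·4.15 = 66.4

66.4000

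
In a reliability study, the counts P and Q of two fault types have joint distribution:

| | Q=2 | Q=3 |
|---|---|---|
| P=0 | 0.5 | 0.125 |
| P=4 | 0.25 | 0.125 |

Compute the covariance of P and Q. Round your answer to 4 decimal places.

E[P] = 1.5,  E[Q] = 2.25
E[PQ] = 3.5
Cov(P,Q) = E[PQ] − E[P]E[Q] = 3.5 − (1.5)(2.25) = 0.125

0.1250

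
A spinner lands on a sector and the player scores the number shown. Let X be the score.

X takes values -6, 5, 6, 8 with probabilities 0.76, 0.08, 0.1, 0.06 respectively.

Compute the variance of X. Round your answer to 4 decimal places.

E[X] = (-6)(0.76) + (5)(0.08) + (6)(0.1) + (8)(0.06) = -3.08
E[X²] = (-6)²(0.76) + (5)²(0.08) + (6)²(0.1) + (8)²(0.06) = 36.8
V(X) = E[X²] − (E[X])² = 36.8 − (-3.08)² = 27.3136

27.3136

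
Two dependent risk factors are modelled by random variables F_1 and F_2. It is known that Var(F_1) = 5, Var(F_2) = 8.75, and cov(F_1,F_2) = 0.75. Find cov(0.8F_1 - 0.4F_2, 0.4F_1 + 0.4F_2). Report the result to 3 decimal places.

cov(0.8F_1 - 0.4F_2, 0.4F_1 + 0.4F_2) = (0.8)(0.4)Var(F_1) + (-0.4)(0.4)Var(F_2) + [(0.8)(0.4) + (-0.4)(0.4)]cov(F_1,F_2)
= 0.32·5 + -0.16·8.75 + 0.16·0.75 = 0.32

0.320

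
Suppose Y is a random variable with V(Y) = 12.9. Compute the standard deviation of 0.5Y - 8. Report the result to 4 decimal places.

1.7958

V(0.5Y - 8) = (0.5)²·12.9 = 3.225
SD(0.5Y - 8) = √3.225 ≈ 1.7958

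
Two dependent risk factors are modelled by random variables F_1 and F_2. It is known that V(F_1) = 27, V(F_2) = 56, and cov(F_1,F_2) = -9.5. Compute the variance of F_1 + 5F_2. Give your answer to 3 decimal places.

V(F_1 + 5F_2) = (1)²·V(F_1) + (5)²·V(F_2) + 2·(1)·(5)·cov(F_1,F_2)
= 1·27 + 25·56 + 10·-9.5 = 1332

1332.000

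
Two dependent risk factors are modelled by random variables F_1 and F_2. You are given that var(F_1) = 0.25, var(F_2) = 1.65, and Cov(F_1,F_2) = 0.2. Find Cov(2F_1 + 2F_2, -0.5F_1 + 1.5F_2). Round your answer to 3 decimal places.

Cov(2F_1 + 2F_2, -0.5F_1 + 1.5F_2) = (2)(-0.5)var(F_1) + (2)(1.5)var(F_2) + [(2)(1.5) + (2)(-0.5)]Cov(F_1,F_2)
= -1·0.25 + 3·1.65 + 2·0.2 = 5.1

5.100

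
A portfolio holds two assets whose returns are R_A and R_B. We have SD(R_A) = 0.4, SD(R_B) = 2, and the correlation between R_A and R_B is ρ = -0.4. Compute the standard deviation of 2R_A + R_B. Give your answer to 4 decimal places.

1.8330

V(R_A) = (0.4)² = 0.16;  V(R_B) = (2)² = 4
Cov(R_A,R_B) = ρ·SD(R_A)·SD(R_B) = -0.4·0.4·2 = -0.32
V(2R_A + R_B) = (2)²·V(R_A) + (1)²·V(R_B) + 2·(2)·(1)·Cov(R_A,R_B)
= 4·0.16 + 1·4 + 4·-0.32 = 3.36
SD(2R_A + R_B) = √3.36 ≈ 1.8330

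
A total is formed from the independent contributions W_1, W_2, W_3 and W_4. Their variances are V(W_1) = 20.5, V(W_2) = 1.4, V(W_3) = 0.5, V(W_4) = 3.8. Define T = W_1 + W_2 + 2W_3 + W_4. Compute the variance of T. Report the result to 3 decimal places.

27.700

By independence, V(T) = (1)²V(W_1) + (1)²V(W_2) + (2)²V(W_3) + (1)²V(W_4)
= (1)²·20.5 + (1)²·1.4 + (2)²·0.5 + (1)²·3.8 = 27.7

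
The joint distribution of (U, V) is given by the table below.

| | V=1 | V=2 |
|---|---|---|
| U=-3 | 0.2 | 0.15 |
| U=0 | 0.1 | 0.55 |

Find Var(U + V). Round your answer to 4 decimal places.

E[U] = -1.05,  E[V] = 1.7,  E[UV] = -1.5
Var(U) = 3.15 − (-1.05)² = 2.0475;  Var(V) = 3.1 − (1.7)² = 0.21
Cov(U,V) = -1.5 − (-1.05)(1.7) = 0.285
Var(U + V) = (1)²·2.0475 + (1)²·0.21 + 2·(1)·(1)·0.285 = 2.8275

2.8275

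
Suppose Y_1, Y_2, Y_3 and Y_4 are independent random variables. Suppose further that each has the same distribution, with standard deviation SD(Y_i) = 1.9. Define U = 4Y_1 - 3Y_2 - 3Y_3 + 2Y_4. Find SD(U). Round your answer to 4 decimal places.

Var(Y_i) = (1.9)² = 3.61
By independence, Var(U) = (4)²Var(Y_1) + (-3)²Var(Y_2) + (-3)²Var(Y_3) + (2)²Var(Y_4)
= (4)²·3.61 + (-3)²·3.61 + (-3)²·3.61 + (2)²·3.61 = 137.18
SD(U) = √137.18 ≈ 11.7124

11.7124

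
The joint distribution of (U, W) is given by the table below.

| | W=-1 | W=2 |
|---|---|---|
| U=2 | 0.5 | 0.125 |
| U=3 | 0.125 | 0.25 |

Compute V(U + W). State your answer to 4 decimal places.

E[U] = 2.375,  E[W] = 0.125,  E[UW] = 0.625
V(U) = 5.875 − (2.375)² = 0.234375;  V(W) = 2.125 − (0.125)² = 2.109375
Cov(U,W) = 0.625 − (2.375)(0.125) = 0.328125
V(U + W) = (1)²·0.234375 + (1)²·2.109375 + 2·(1)·(1)·0.328125 = 3

3.0000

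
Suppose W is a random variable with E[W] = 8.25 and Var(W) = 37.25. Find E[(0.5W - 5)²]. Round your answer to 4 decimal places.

E[0.5W - 5] = 0.5·8.25 − 5 = -0.875
Var(0.5W - 5) = (0.5)²·37.25 = 9.3125
E[(0.5W - 5)²] = Var((0.5W - 5)) + (E[(0.5W - 5)])² = 9.3125 + (-0.875)² = 10.078125

10.0781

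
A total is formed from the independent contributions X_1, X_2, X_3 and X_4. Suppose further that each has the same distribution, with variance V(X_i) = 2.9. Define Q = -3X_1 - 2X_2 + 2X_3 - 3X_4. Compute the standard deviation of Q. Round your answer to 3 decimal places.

8.683

By independence, V(Q) = (-3)²V(X_1) + (-2)²V(X_2) + (2)²V(X_3) + (-3)²V(X_4)
= (-3)²·2.9 + (-2)²·2.9 + (2)²·2.9 + (-3)²·2.9 = 75.4
SD(Q) = √75.4 ≈ 8.683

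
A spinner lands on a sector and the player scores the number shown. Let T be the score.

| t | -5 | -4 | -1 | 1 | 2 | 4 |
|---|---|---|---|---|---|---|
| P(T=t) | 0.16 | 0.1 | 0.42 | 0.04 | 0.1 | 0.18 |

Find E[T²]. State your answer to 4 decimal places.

9.3400

E[T²] = (-5)²(0.16) + (-4)²(0.1) + (-1)²(0.42) + (1)²(0.04) + (2)²(0.1) + (4)²(0.18) = 9.34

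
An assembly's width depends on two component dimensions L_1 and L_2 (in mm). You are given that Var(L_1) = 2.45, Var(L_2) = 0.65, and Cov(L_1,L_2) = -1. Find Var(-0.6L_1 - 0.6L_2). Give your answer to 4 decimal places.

0.3960

Var(-0.6L_1 - 0.6L_2) = (-0.6)²·Var(L_1) + (-0.6)²·Var(L_2) + 2·(-0.6)·(-0.6)·Cov(L_1,L_2)
= 0.36·2.45 + 0.36·0.65 + 0.72·-1 = 0.396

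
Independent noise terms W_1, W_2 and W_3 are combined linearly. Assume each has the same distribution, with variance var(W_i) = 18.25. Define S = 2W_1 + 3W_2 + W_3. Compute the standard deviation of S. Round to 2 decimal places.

15.98

By independence, var(S) = (2)²var(W_1) + (3)²var(W_2) + (1)²var(W_3)
= (2)²·18.25 + (3)²·18.25 + (1)²·18.25 = 255.5
sd(S) = √255.5 ≈ 15.98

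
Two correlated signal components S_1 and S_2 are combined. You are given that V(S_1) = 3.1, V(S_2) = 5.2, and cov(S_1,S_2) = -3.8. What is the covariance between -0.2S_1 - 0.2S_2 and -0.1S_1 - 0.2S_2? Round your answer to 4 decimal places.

0.0420

cov(-0.2S_1 - 0.2S_2, -0.1S_1 - 0.2S_2) = (-0.2)(-0.1)V(S_1) + (-0.2)(-0.2)V(S_2) + [(-0.2)(-0.2) + (-0.2)(-0.1)]cov(S_1,S_2)
= 0.02·3.1 + 0.04·5.2 + 0.06·-3.8 = 0.042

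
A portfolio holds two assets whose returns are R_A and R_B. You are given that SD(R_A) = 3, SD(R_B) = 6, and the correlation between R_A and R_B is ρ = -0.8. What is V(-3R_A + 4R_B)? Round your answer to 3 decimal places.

V(R_A) = (3)² = 9;  V(R_B) = (6)² = 36
Cov(R_A,R_B) = ρ·SD(R_A)·SD(R_B) = -0.8·3·6 = -14.4
V(-3R_A + 4R_B) = (-3)²·V(R_A) + (4)²·V(R_B) + 2·(-3)·(4)·Cov(R_A,R_B)
= 9·9 + 16·36 + -24·-14.4 = 1002.6

1002.600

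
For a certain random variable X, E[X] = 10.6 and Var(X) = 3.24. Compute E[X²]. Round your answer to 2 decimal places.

115.60

E[X²] = Var(X) + (E[X])² = 3.24 + (10.6)² = 115.6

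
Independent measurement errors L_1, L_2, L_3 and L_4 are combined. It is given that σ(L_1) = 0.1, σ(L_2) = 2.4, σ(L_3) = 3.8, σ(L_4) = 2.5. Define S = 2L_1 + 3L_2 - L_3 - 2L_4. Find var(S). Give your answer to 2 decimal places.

91.32

var(L_1) = 0.01, var(L_2) = 5.76, var(L_3) = 14.44, var(L_4) = 6.25
By independence, var(S) = (2)²var(L_1) + (3)²var(L_2) + (-1)²var(L_3) + (-2)²var(L_4)
= (2)²·0.01 + (3)²·5.76 + (-1)²·14.44 + (-2)²·6.25 = 91.32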